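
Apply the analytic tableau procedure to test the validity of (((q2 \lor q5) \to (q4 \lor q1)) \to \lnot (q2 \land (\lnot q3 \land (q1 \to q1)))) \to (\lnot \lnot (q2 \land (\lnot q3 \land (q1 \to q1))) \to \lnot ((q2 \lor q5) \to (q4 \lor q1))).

Assume the negation and expand:
Initial set: {\lnot ((((q2 \lor q5) \to (q4 \lor q1)) \to \lnot (q2 \land (\lnot q3 \land (q1 \to q1)))) \to (\lnot \lnot (q2 \land (\lnot q3 \land (q1 \to q1))) \to \lnot ((q2 \lor q5) \to (q4 \lor q1))))}.
\lnot ((((q2 \lor q5) \to (q4 \lor q1)) \to \lnot (q2 \land (\lnot q3 \land (q1 \to q1)))) \to (\lnot \lnot (q2 \land (\lnot q3 \land (q1 \to q1))) \to \lnot ((q2 \lor q5) \to (q4 \lor q1)))): α-rule — add (((q2 \lor q5) \to (q4 \lor q1)) \to \lnot (q2 \land (\lnot q3 \land (q1 \to q1)))), \lnot (\lnot \lnot (q2 \land (\lnot q3 \land (q1 \to q1))) \to \lnot ((q2 \lor q5) \to (q4 \lor q1))).
\lnot (\lnot \lnot (q2 \land (\lnot q3 \land (q1 \to q1))) \to \lnot ((q2 \lor q5) \to (q4 \lor q1))): α-rule — add \lnot \lnot (q2 \land (\lnot q3 \land (q1 \to q1))), \lnot \lnot ((q2 \lor q5) \to (q4 \lor q1)).
\lnot \lnot (q2 \land (\lnot q3 \land (q1 \to q1))): drop double negation, giving (q2 \land (\lnot q3 \land (q1 \to q1))).
(q2 \land (\lnot q3 \land (q1 \to q1))): α-rule — add q2, (\lnot q3 \land (q1 \to q1)).
(\lnot q3 \land (q1 \to q1)): α-rule — add \lnot q3, (q1 \to q1).
(((q2 \lor q5) \to (q4 \lor q1)) \to \lnot (q2 \land (\lnot q3 \land (q1 \to q1)))): β-rule — branch into \lnot ((q2 \lor q5) \to (q4 \lor q1))  //  \lnot (q2 \land (\lnot q3 \land (q1 \to q1))).
  branch 1 (add \lnot ((q2 \lor q5) \to (q4 \lor q1))):
    \lnot ((q2 \lor q5) \to (q4 \lor q1)): α-rule — add (q2 \lor q5), \lnot (q4 \lor q1).
    \lnot (q4 \lor q1): α-rule — add \lnot q4, \lnot q1.
    \lnot \lnot ((q2 \lor q5) \to (q4 \lor q1)): β-rule — branch into \lnot (q2 \lor q5)  //  (q4 \lor q1).
      branch 1.1 (add \lnot (q2 \lor q5)):
        \lnot (q2 \lor q5): α-rule — add \lnot q2, \lnot q5.
        × closes — contains both q2 and \lnot q2.
      branch 1.2 (add (q4 \lor q1)):
        (q1 \to q1): β-rule — branch into \lnot q1  //  q1.
          branch 1.2.1 (add \lnot q1):
            (q2 \lor q5): β-rule — branch into q2  //  q5.
              branch 1.2.1.1 (add q2):
                (q4 \lor q1): β-rule — branch into q4  //  q1.
                  branch 1.2.1.1.1 (add q4):
                    × closes — contains both q4 and \lnot q4.
                  branch 1.2.1.1.2 (add q1):
                    × closes — contains both q1 and \lnot q1.
              branch 1.2.1.2 (add q5):
                (q4 \lor q1): β-rule — branch into q4  //  q1.
                  branch 1.2.1.2.1 (add q4):
                    × closes — contains both q4 and \lnot q4.
                  branch 1.2.1.2.2 (add q1):
                    × closes — contains both q1 and \lnot q1.
          branch 1.2.2 (add q1):
            × closes — contains both q1 and \lnot q1.
  branch 2 (add \lnot (q2 \land (\lnot q3 \land (q1 \to q1)))):
    \lnot \lnot ((q2 \lor q5) \to (q4 \lor q1)): β-rule — branch into \lnot (q2 \lor q5)  //  (q4 \lor q1).
      branch 2.1 (add \lnot (q2 \lor q5)):
        \lnot (q2 \lor q5): α-rule — add \lnot q2, \lnot q5.
        × closes — contains both q2 and \lnot q2.
      branch 2.2 (add (q4 \lor q1)):
        (q1 \to q1): β-rule — branch into \lnot q1  //  q1.
          branch 2.2.1 (add \lnot q1):
            \lnot (q2 \land (\lnot q3 \land (q1 \to q1))): β-rule — branch into \lnot q2  //  \lnot (\lnot q3 \land (q1 \to q1)).
              branch 2.2.1.1 (add \lnot q2):
                × closes — contains both q2 and \lnot q2.
              branch 2.2.1.2 (add \lnot (\lnot q3 \land (q1 \to q1))):
                (q4 \lor q1): β-rule — branch into q4  //  q1.
                  branch 2.2.1.2.1 (add q4):
                    \lnot (\lnot q3 \land (q1 \to q1)): β-rule — branch into \lnot \lnot q3  //  \lnot (q1 \to q1).
                      branch 2.2.1.2.1.1 (add \lnot \lnot q3):
                        × closes — contains both q3 and \lnot q3.
                      branch 2.2.1.2.1.2 (add \lnot (q1 \to q1)):
                        \lnot (q1 \to q1): α-rule — add q1, \lnot q1.
                        × closes — contains both q1 and \lnot q1.
                  branch 2.2.1.2.2 (add q1):
                    × closes — contains both q1 and \lnot q1.
          branch 2.2.2 (add q1):
            \lnot (q2 \land (\lnot q3 \land (q1 \to q1))): β-rule — branch into \lnot q2  //  \lnot (\lnot q3 \land (q1 \to q1)).
              branch 2.2.2.1 (add \lnot q2):
                × closes — contains both q2 and \lnot q2.
              branch 2.2.2.2 (add \lnot (\lnot q3 \land (q1 \to q1))):
                (q4 \lor q1): β-rule — branch into q4  //  q1.
                  branch 2.2.2.2.1 (add q4):
                    \lnot (\lnot q3 \land (q1 \to q1)): β-rule — branch into \lnot \lnot q3  //  \lnot (q1 \to q1).
                      branch 2.2.2.2.1.1 (add \lnot \lnot q3):
                        × closes — contains both q3 and \lnot q3.
                      branch 2.2.2.2.1.2 (add \lnot (q1 \to q1)):
                        \lnot (q1 \to q1): α-rule — add q1, \lnot q1.
                        × closes — contains both q1 and \lnot q1.
                  branch 2.2.2.2.2 (add q1):
                    \lnot (\lnot q3 \land (q1 \to q1)): β-rule — branch into \lnot \lnot q3  //  \lnot (q1 \to q1).
                      branch 2.2.2.2.2.1 (add \lnot \lnot q3):
                        × closes — contains both q3 and \lnot q3.
                      branch 2.2.2.2.2.2 (add \lnot (q1 \to q1)):
                        \lnot (q1 \to q1): α-rule — add q1, \lnot q1.
                        × closes — contains both q1 and \lnot q1.
All 16 branches close.
Every branch closed, so the negation is unsatisfiable and the formula is valid.

Valid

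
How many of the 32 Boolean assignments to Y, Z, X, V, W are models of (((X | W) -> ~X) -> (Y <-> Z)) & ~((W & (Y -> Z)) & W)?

Initial set: {((((X | W) -> ~X) -> (Y <-> Z)) & ~((W & (Y -> Z)) & W))}.
((((X | W) -> ~X) -> (Y <-> Z)) & ~((W & (Y -> Z)) & W)): α-rule — add (((X | W) -> ~X) -> (Y <-> Z)), ~((W & (Y -> Z)) & W).
(((X | W) -> ~X) -> (Y <-> Z)): β-rule — branch into ~((X | W) -> ~X)  //  (Y <-> Z).
  branch 1 (add ~((X | W) -> ~X)):
    ~((X | W) -> ~X): α-rule — add (X | W), ~~X.
    ~((W & (Y -> Z)) & W): β-rule — branch into ~(W & (Y -> Z))  //  ~W.
      branch 1.1 (add ~(W & (Y -> Z))):
        (X | W): β-rule — branch into X  //  W.
          branch 1.1.1 (add X):
            ~(W & (Y -> Z)): β-rule — branch into ~W  //  ~(Y -> Z).
              branch 1.1.1.1 (add ~W):
                ○ open, literals {W=false, X=true}.
              branch 1.1.1.2 (add ~(Y -> Z)):
                ~(Y -> Z): α-rule — add Y, ~Z.
                ○ open, literals {X=true, Y=true, Z=false}.
          branch 1.1.2 (add W):
            ~(W & (Y -> Z)): β-rule — branch into ~W  //  ~(Y -> Z).
              branch 1.1.2.1 (add ~W):
                × closes — contains both W and ~W.
              branch 1.1.2.2 (add ~(Y -> Z)):
                ~(Y -> Z): α-rule — add Y, ~Z.
                ○ open, literals {W=true, X=true, Y=true, Z=false}.
      branch 1.2 (add ~W):
        (X | W): β-rule — branch into X  //  W.
          branch 1.2.1 (add X):
            ○ open, literals {W=false, X=true}.
          branch 1.2.2 (add W):
            × closes — contains both W and ~W.
  branch 2 (add (Y <-> Z)):
    ~((W & (Y -> Z)) & W): β-rule — branch into ~(W & (Y -> Z))  //  ~W.
      branch 2.1 (add ~(W & (Y -> Z))):
        (Y <-> Z): β-rule — branch into Y, Z  //  ~Y, ~Z.
          branch 2.1.1 (add Y, Z):
            ~(W & (Y -> Z)): β-rule — branch into ~W  //  ~(Y -> Z).
              branch 2.1.1.1 (add ~W):
                ○ open, literals {W=false, Y=true, Z=true}.
              branch 2.1.1.2 (add ~(Y -> Z)):
                ~(Y -> Z): α-rule — add Y, ~Z.
                × closes — contains both Z and ~Z.
          branch 2.1.2 (add ~Y, ~Z):
            ~(W & (Y -> Z)): β-rule — branch into ~W  //  ~(Y -> Z).
              branch 2.1.2.1 (add ~W):
                ○ open, literals {W=false, Y=false, Z=false}.
              branch 2.1.2.2 (add ~(Y -> Z)):
                ~(Y -> Z): α-rule — add Y, ~Z.
                × closes — contains both Y and ~Y.
      branch 2.2 (add ~W):
        (Y <-> Z): β-rule — branch into Y, Z  //  ~Y, ~Z.
          branch 2.2.1 (add Y, Z):
            ○ open, literals {W=false, Y=true, Z=true}.
          branch 2.2.2 (add ~Y, ~Z):
            ○ open, literals {W=false, Y=false, Z=false}.
4 branches closed, 8 open.
Each open branch fixes some atoms; the unmentioned ones are free. Counting distinct full assignments: branch {W=false, X=true} (Y, Z, V) contributes 8 new; branch {X=true, Y=true, Z=false} (V, W) contributes 2 new; branch {W=true, X=true, Y=true, Z=false} (V) contributes 0 new; branch {W=false, X=true} (Y, Z, V) contributes 0 new; branch {W=false, Y=true, Z=true} (X, V) contributes 2 new; branch {W=false, Y=false, Z=false} (X, V) contributes 2 new; branch {W=false, Y=true, Z=true} (X, V) contributes 0 new; branch {W=false, Y=false, Z=false} (X, V) contributes 0 new. Total: 14.

14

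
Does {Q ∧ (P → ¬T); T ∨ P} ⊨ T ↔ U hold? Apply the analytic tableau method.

No

Initial set: {(Q ∧ (P → ¬T)); (T ∨ P); ¬(T ↔ U)}.
(Q ∧ (P → ¬T)): α-rule — add Q, (P → ¬T).
(T ∨ P): β-rule — branch into T  //  P.
  branch 1 (add T):
    ¬(T ↔ U): β-rule — branch into T, ¬U  //  ¬T, U.
      branch 1.1 (add T, ¬U):
        (P → ¬T): β-rule — branch into ¬P  //  ¬T.
          branch 1.1.1 (add ¬P):
            ○ open, literals {P=F, Q=T, T=T, U=F}.
          branch 1.1.2 (add ¬T):
            × closes — contains both T and ¬T.
      branch 1.2 (add ¬T, U):
        × closes — contains both T and ¬T.
  branch 2 (add P):
    ¬(T ↔ U): β-rule — branch into T, ¬U  //  ¬T, U.
      branch 2.1 (add T, ¬U):
        (P → ¬T): β-rule — branch into ¬P  //  ¬T.
          branch 2.1.1 (add ¬P):
            × closes — contains both P and ¬P.
          branch 2.1.2 (add ¬T):
            × closes — contains both T and ¬T.
      branch 2.2 (add ¬T, U):
        (P → ¬T): β-rule — branch into ¬P  //  ¬T.
          branch 2.2.1 (add ¬P):
            × closes — contains both P and ¬P.
          branch 2.2.2 (add ¬T):
            ○ open, literals {P=T, Q=T, T=F, U=T}.
5 branches closed, 2 open.
An open branch gives a countermodel: P=F, Q=T, T=T, U=F (unmentioned atoms arbitrary); the premises hold there but the conclusion fails.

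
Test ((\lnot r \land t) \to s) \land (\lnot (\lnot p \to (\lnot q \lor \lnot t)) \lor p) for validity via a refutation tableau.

Assume the negation and expand:
Initial set: {F (((\lnot r \land t) \to s) \land (\lnot (\lnot p \to (\lnot q \lor \lnot t)) \lor p))}.
F (((\lnot r \land t) \to s) \land (\lnot (\lnot p \to (\lnot q \lor \lnot t)) \lor p)): β-rule — branch into F ((\lnot r \land t) \to s)  //  F (\lnot (\lnot p \to (\lnot q \lor \lnot t)) \lor p).
  branch 1 (add F ((\lnot r \land t) \to s)):
    F ((\lnot r \land t) \to s): α-rule — add T (\lnot r \land t), F s.
    T (\lnot r \land t): α-rule — add T \lnot r, T t.
    ○ open, literals {r=0, s=0, t=1}.
  branch 2 (add F (\lnot (\lnot p \to (\lnot q \lor \lnot t)) \lor p)):
    F (\lnot (\lnot p \to (\lnot q \lor \lnot t)) \lor p): α-rule — add F \lnot (\lnot p \to (\lnot q \lor \lnot t)), F p.
    F \lnot (\lnot p \to (\lnot q \lor \lnot t)): β-rule — branch into F \lnot p  //  T (\lnot q \lor \lnot t).
      branch 2.1 (add F \lnot p):
        × closes — contains both p and \lnot p.
      branch 2.2 (add T (\lnot q \lor \lnot t)):
        T (\lnot q \lor \lnot t): β-rule — branch into T \lnot q  //  T \lnot t.
          branch 2.2.1 (add T \lnot q):
            ○ open, literals {p=0, q=0}.
          branch 2.2.2 (add T \lnot t):
            ○ open, literals {p=0, t=0}.
1 branch closed, 3 open.
An open branch gives a countermodel: r=0, s=0, t=1 (unmentioned atoms arbitrary); under it the original formula is false.

Not valid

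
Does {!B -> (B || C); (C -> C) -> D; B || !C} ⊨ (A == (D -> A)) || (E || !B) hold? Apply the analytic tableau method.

Yes

Initial set: {T (!B -> (B || C)); T ((C -> C) -> D); T (B || !C); F ((A == (D -> A)) || (E || !B))}.
F ((A == (D -> A)) || (E || !B)): α-rule — add F (A == (D -> A)), F (E || !B).
F (E || !B): α-rule — add F E, F !B.
T (!B -> (B || C)): β-rule — branch into F !B  //  T (B || C).
  branch 1 (add F !B):
    T ((C -> C) -> D): β-rule — branch into F (C -> C)  //  T D.
      branch 1.1 (add F (C -> C)):
        F (C -> C): α-rule — add T C, F C.
        × closes — contains both C and !C.
      branch 1.2 (add T D):
        T (B || !C): β-rule — branch into T B  //  T !C.
          branch 1.2.1 (add T B):
            F (A == (D -> A)): β-rule — branch into T A, F (D -> A)  //  F A, T (D -> A).
              branch 1.2.1.1 (add T A, F (D -> A)):
                F (D -> A): α-rule — add T D, F A.
                × closes — contains both A and !A.
              branch 1.2.1.2 (add F A, T (D -> A)):
                T (D -> A): β-rule — branch into F D  //  T A.
                  branch 1.2.1.2.1 (add F D):
                    × closes — contains both D and !D.
                  branch 1.2.1.2.2 (add T A):
                    × closes — contains both A and !A.
          branch 1.2.2 (add T !C):
            F (A == (D -> A)): β-rule — branch into T A, F (D -> A)  //  F A, T (D -> A).
              branch 1.2.2.1 (add T A, F (D -> A)):
                F (D -> A): α-rule — add T D, F A.
                × closes — contains both A and !A.
              branch 1.2.2.2 (add F A, T (D -> A)):
                T (D -> A): β-rule — branch into F D  //  T A.
                  branch 1.2.2.2.1 (add F D):
                    × closes — contains both D and !D.
                  branch 1.2.2.2.2 (add T A):
                    × closes — contains both A and !A.
  branch 2 (add T (B || C)):
    T ((C -> C) -> D): β-rule — branch into F (C -> C)  //  T D.
      branch 2.1 (add F (C -> C)):
        F (C -> C): α-rule — add T C, F C.
        × closes — contains both C and !C.
      branch 2.2 (add T D):
        T (B || !C): β-rule — branch into T B  //  T !C.
          branch 2.2.1 (add T B):
            F (A == (D -> A)): β-rule — branch into T A, F (D -> A)  //  F A, T (D -> A).
              branch 2.2.1.1 (add T A, F (D -> A)):
                F (D -> A): α-rule — add T D, F A.
                × closes — contains both A and !A.
              branch 2.2.1.2 (add F A, T (D -> A)):
                T (B || C): β-rule — branch into T B  //  T C.
                  branch 2.2.1.2.1 (add T B):
                    T (D -> A): β-rule — branch into F D  //  T A.
                      branch 2.2.1.2.1.1 (add F D):
                        × closes — contains both D and !D.
                      branch 2.2.1.2.1.2 (add T A):
                        × closes — contains both A and !A.
                  branch 2.2.1.2.2 (add T C):
                    T (D -> A): β-rule — branch into F D  //  T A.
                      branch 2.2.1.2.2.1 (add F D):
                        × closes — contains both D and !D.
                      branch 2.2.1.2.2.2 (add T A):
                        × closes — contains both A and !A.
          branch 2.2.2 (add T !C):
            F (A == (D -> A)): β-rule — branch into T A, F (D -> A)  //  F A, T (D -> A).
              branch 2.2.2.1 (add T A, F (D -> A)):
                F (D -> A): α-rule — add T D, F A.
                × closes — contains both A and !A.
              branch 2.2.2.2 (add F A, T (D -> A)):
                T (B || C): β-rule — branch into T B  //  T C.
                  branch 2.2.2.2.1 (add T B):
                    T (D -> A): β-rule — branch into F D  //  T A.
                      branch 2.2.2.2.1.1 (add F D):
                        × closes — contains both D and !D.
                      branch 2.2.2.2.1.2 (add T A):
                        × closes — contains both A and !A.
                  branch 2.2.2.2.2 (add T C):
                    × closes — contains both C and !C.
All 17 branches close.
Every branch closed, so the premises entail the conclusion.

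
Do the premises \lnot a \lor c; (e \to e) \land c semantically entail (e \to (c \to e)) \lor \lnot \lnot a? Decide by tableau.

Initial set: {(\lnot a \lor c); ((e \to e) \land c); \lnot ((e \to (c \to e)) \lor \lnot \lnot a)}.
((e \to e) \land c): α-rule — add (e \to e), c.
\lnot ((e \to (c \to e)) \lor \lnot \lnot a): α-rule — add \lnot (e \to (c \to e)), \lnot \lnot \lnot a.
\lnot (e \to (c \to e)): α-rule — add e, \lnot (c \to e).
\lnot \lnot \lnot a: drop double negation, giving \lnot a.
\lnot (c \to e): α-rule — add c, \lnot e.
× closes — contains both e and \lnot e.
All 1 branch closes.
Every branch closed, so the premises entail the conclusion.

Yes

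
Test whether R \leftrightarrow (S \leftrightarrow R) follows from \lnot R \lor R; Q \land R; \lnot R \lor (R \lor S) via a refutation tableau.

Initial set: {T (\lnot R \lor R); T (Q \land R); T (\lnot R \lor (R \lor S)); F (R \leftrightarrow (S \leftrightarrow R))}.
T (Q \land R): α-rule — add T Q, T R.
T (\lnot R \lor R): β-rule — branch into T \lnot R  //  T R.
  branch 1 (add T \lnot R):
    × closes — contains both R and \lnot R.
  branch 2 (add T R):
    T (\lnot R \lor (R \lor S)): β-rule — branch into T \lnot R  //  T (R \lor S).
      branch 2.1 (add T \lnot R):
        × closes — contains both R and \lnot R.
      branch 2.2 (add T (R \lor S)):
        F (R \leftrightarrow (S \leftrightarrow R)): β-rule — branch into T R, F (S \leftrightarrow R)  //  F R, T (S \leftrightarrow R).
          branch 2.2.1 (add T R, F (S \leftrightarrow R)):
            T (R \lor S): β-rule — branch into T R  //  T S.
              branch 2.2.1.1 (add T R):
                F (S \leftrightarrow R): β-rule — branch into T S, F R  //  F S, T R.
                  branch 2.2.1.1.1 (add T S, F R):
                    × closes — contains both R and \lnot R.
                  branch 2.2.1.1.2 (add F S, T R):
                    ○ open, literals {Q=T, R=T, S=F}.
              branch 2.2.1.2 (add T S):
                F (S \leftrightarrow R): β-rule — branch into T S, F R  //  F S, T R.
                  branch 2.2.1.2.1 (add T S, F R):
                    × closes — contains both R and \lnot R.
                  branch 2.2.1.2.2 (add F S, T R):
                    × closes — contains both S and \lnot S.
          branch 2.2.2 (add F R, T (S \leftrightarrow R)):
            × closes — contains both R and \lnot R.
6 branches closed, 1 open.
An open branch gives a countermodel: Q=T, R=T, S=F (unmentioned atoms arbitrary); the premises hold there but the conclusion fails.

No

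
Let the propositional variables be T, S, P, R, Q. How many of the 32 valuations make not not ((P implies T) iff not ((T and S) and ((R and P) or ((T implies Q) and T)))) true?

Initial set: {not not ((P implies T) iff not ((T and S) and ((R and P) or ((T implies Q) and T))))}.
not not ((P implies T) iff not ((T and S) and ((R and P) or ((T implies Q) and T)))): drop double negation, giving ((P implies T) iff not ((T and S) and ((R and P) or ((T implies Q) and T)))).
((P implies T) iff not ((T and S) and ((R and P) or ((T implies Q) and T)))): β-rule — branch into (P implies T), not ((T and S) and ((R and P) or ((T implies Q) and T)))  //  not (P implies T), not not ((T and S) and ((R and P) or ((T implies Q) and T))).
  branch 1 (add (P implies T), not ((T and S) and ((R and P) or ((T implies Q) and T)))):
    (P implies T): β-rule — branch into not P  //  T.
      branch 1.1 (add not P):
        not ((T and S) and ((R and P) or ((T implies Q) and T))): β-rule — branch into not (T and S)  //  not ((R and P) or ((T implies Q) and T)).
          branch 1.1.1 (add not (T and S)):
            not (T and S): β-rule — branch into not T  //  not S.
              branch 1.1.1.1 (add not T):
                ○ open, literals {P=0, T=0}.
              branch 1.1.1.2 (add not S):
                ○ open, literals {P=0, S=0}.
          branch 1.1.2 (add not ((R and P) or ((T implies Q) and T))):
            not ((R and P) or ((T implies Q) and T)): α-rule — add not (R and P), not ((T implies Q) and T).
            not (R and P): β-rule — branch into not R  //  not P.
              branch 1.1.2.1 (add not R):
                not ((T implies Q) and T): β-rule — branch into not (T implies Q)  //  not T.
                  branch 1.1.2.1.1 (add not (T implies Q)):
                    not (T implies Q): α-rule — add T, not Q.
                    ○ open, literals {P=0, Q=0, R=0, T=1}.
                  branch 1.1.2.1.2 (add not T):
                    ○ open, literals {P=0, R=0, T=0}.
              branch 1.1.2.2 (add not P):
                not ((T implies Q) and T): β-rule — branch into not (T implies Q)  //  not T.
                  branch 1.1.2.2.1 (add not (T implies Q)):
                    not (T implies Q): α-rule — add T, not Q.
                    ○ open, literals {P=0, Q=0, T=1}.
                  branch 1.1.2.2.2 (add not T):
                    ○ open, literals {P=0, T=0}.
      branch 1.2 (add T):
        not ((T and S) and ((R and P) or ((T implies Q) and T))): β-rule — branch into not (T and S)  //  not ((R and P) or ((T implies Q) and T)).
          branch 1.2.1 (add not (T and S)):
            not (T and S): β-rule — branch into not T  //  not S.
              branch 1.2.1.1 (add not T):
                × closes — contains both T and not T.
              branch 1.2.1.2 (add not S):
                ○ open, literals {S=0, T=1}.
          branch 1.2.2 (add not ((R and P) or ((T implies Q) and T))):
            not ((R and P) or ((T implies Q) and T)): α-rule — add not (R and P), not ((T implies Q) and T).
            not (R and P): β-rule — branch into not R  //  not P.
              branch 1.2.2.1 (add not R):
                not ((T implies Q) and T): β-rule — branch into not (T implies Q)  //  not T.
                  branch 1.2.2.1.1 (add not (T implies Q)):
                    not (T implies Q): α-rule — add T, not Q.
                    ○ open, literals {Q=0, R=0, T=1}.
                  branch 1.2.2.1.2 (add not T):
                    × closes — contains both T and not T.
              branch 1.2.2.2 (add not P):
                not ((T implies Q) and T): β-rule — branch into not (T implies Q)  //  not T.
                  branch 1.2.2.2.1 (add not (T implies Q)):
                    not (T implies Q): α-rule — add T, not Q.
                    ○ open, literals {P=0, Q=0, T=1}.
                  branch 1.2.2.2.2 (add not T):
                    × closes — contains both T and not T.
  branch 2 (add not (P implies T), not not ((T and S) and ((R and P) or ((T implies Q) and T)))):
    not (P implies T): α-rule — add P, not T.
    not not ((T and S) and ((R and P) or ((T implies Q) and T))): α-rule — add (T and S), ((R and P) or ((T implies Q) and T)).
    (T and S): α-rule — add T, S.
    × closes — contains both T and not T.
4 branches closed, 9 open.
Each open branch fixes some atoms; the unmentioned ones are free. Counting distinct full assignments: branch {P=0, T=0} (S, R, Q) contributes 8 new; branch {P=0, S=0} (T, R, Q) contributes 4 new; branch {P=0, Q=0, R=0, T=1} (S) contributes 1 new; branch {P=0, R=0, T=0} (S, Q) contributes 0 new; branch {P=0, Q=0, T=1} (S, R) contributes 1 new; branch {P=0, T=0} (S, R, Q) contributes 0 new; branch {S=0, T=1} (P, R, Q) contributes 4 new; branch {Q=0, R=0, T=1} (S, P) contributes 1 new; branch {P=0, Q=0, T=1} (S, R) contributes 0 new. Total: 19.

19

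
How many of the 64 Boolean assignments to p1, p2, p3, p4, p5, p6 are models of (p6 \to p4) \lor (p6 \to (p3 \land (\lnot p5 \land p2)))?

Initial set: {((p6 \to p4) \lor (p6 \to (p3 \land (\lnot p5 \land p2))))}.
((p6 \to p4) \lor (p6 \to (p3 \land (\lnot p5 \land p2)))): β-rule — branch into (p6 \to p4)  //  (p6 \to (p3 \land (\lnot p5 \land p2))).
  branch 1 (add (p6 \to p4)):
    (p6 \to p4): β-rule — branch into \lnot p6  //  p4.
      branch 1.1 (add \lnot p6):
        ○ open, literals {p6=false}.
      branch 1.2 (add p4):
        ○ open, literals {p4=true}.
  branch 2 (add (p6 \to (p3 \land (\lnot p5 \land p2)))):
    (p6 \to (p3 \land (\lnot p5 \land p2))): β-rule — branch into \lnot p6  //  (p3 \land (\lnot p5 \land p2)).
      branch 2.1 (add \lnot p6):
        ○ open, literals {p6=false}.
      branch 2.2 (add (p3 \land (\lnot p5 \land p2))):
        (p3 \land (\lnot p5 \land p2)): α-rule — add p3, (\lnot p5 \land p2).
        (\lnot p5 \land p2): α-rule — add \lnot p5, p2.
        ○ open, literals {p2=true, p3=true, p5=false}.
0 branches closed, 4 open.
Each open branch fixes some atoms; the unmentioned ones are free. Counting distinct full assignments: branch {p6=false} (p1, p2, p3, p4, p5) contributes 32 new; branch {p4=true} (p1, p2, p3, p5, p6) contributes 16 new; branch {p6=false} (p1, p2, p3, p4, p5) contributes 0 new; branch {p2=true, p3=true, p5=false} (p1, p4, p6) contributes 2 new. Total: 50.

50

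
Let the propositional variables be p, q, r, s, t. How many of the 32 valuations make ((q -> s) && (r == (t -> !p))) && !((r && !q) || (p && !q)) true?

4

Initial set: {T (((q -> s) && (r == (t -> !p))) && !((r && !q) || (p && !q)))}.
T (((q -> s) && (r == (t -> !p))) && !((r && !q) || (p && !q))): α-rule — add T ((q -> s) && (r == (t -> !p))), T !((r && !q) || (p && !q)).
T ((q -> s) && (r == (t -> !p))): α-rule — add T (q -> s), T (r == (t -> !p)).
T !((r && !q) || (p && !q)): α-rule — add F (r && !q), F (p && !q).
T (q -> s): β-rule — branch into F q  //  T s.
  branch 1 (add F q):
    T (r == (t -> !p)): β-rule — branch into T r, T (t -> !p)  //  F r, F (t -> !p).
      branch 1.1 (add T r, T (t -> !p)):
        F (r && !q): β-rule — branch into F r  //  F !q.
          branch 1.1.1 (add F r):
            × closes — contains both r and !r.
          branch 1.1.2 (add F !q):
            × closes — contains both q and !q.
      branch 1.2 (add F r, F (t -> !p)):
        F (t -> !p): α-rule — add T t, F !p.
        F (r && !q): β-rule — branch into F r  //  F !q.
          branch 1.2.1 (add F r):
            F (p && !q): β-rule — branch into F p  //  F !q.
              branch 1.2.1.1 (add F p):
                × closes — contains both p and !p.
              branch 1.2.1.2 (add F !q):
                × closes — contains both q and !q.
          branch 1.2.2 (add F !q):
            × closes — contains both q and !q.
  branch 2 (add T s):
    T (r == (t -> !p)): β-rule — branch into T r, T (t -> !p)  //  F r, F (t -> !p).
      branch 2.1 (add T r, T (t -> !p)):
        F (r && !q): β-rule — branch into F r  //  F !q.
          branch 2.1.1 (add F r):
            × closes — contains both r and !r.
          branch 2.1.2 (add F !q):
            F (p && !q): β-rule — branch into F p  //  F !q.
              branch 2.1.2.1 (add F p):
                T (t -> !p): β-rule — branch into F t  //  T !p.
                  branch 2.1.2.1.1 (add F t):
                    ○ open, literals {p=F, q=T, r=T, s=T, t=F}.
                  branch 2.1.2.1.2 (add T !p):
                    ○ open, literals {p=F, q=T, r=T, s=T}.
              branch 2.1.2.2 (add F !q):
                T (t -> !p): β-rule — branch into F t  //  T !p.
                  branch 2.1.2.2.1 (add F t):
                    ○ open, literals {q=T, r=T, s=T, t=F}.
                  branch 2.1.2.2.2 (add T !p):
                    ○ open, literals {p=F, q=T, r=T, s=T}.
      branch 2.2 (add F r, F (t -> !p)):
        F (t -> !p): α-rule — add T t, F !p.
        F (r && !q): β-rule — branch into F r  //  F !q.
          branch 2.2.1 (add F r):
            F (p && !q): β-rule — branch into F p  //  F !q.
              branch 2.2.1.1 (add F p):
                × closes — contains both p and !p.
              branch 2.2.1.2 (add F !q):
                ○ open, literals {p=T, q=T, r=F, s=T, t=T}.
          branch 2.2.2 (add F !q):
            F (p && !q): β-rule — branch into F p  //  F !q.
              branch 2.2.2.1 (add F p):
                × closes — contains both p and !p.
              branch 2.2.2.2 (add F !q):
                ○ open, literals {p=T, q=T, r=F, s=T, t=T}.
8 branches closed, 6 open.
Each open branch fixes some atoms; the unmentioned ones are free. Counting distinct full assignments: branch {p=F, q=T, r=T, s=T, t=F} (none free) contributes 1 new; branch {p=F, q=T, r=T, s=T} (t) contributes 1 new; branch {q=T, r=T, s=T, t=F} (p) contributes 1 new; branch {p=F, q=T, r=T, s=T} (t) contributes 0 new; branch {p=T, q=T, r=F, s=T, t=T} (none free) contributes 1 new; branch {p=T, q=T, r=F, s=T, t=T} (none free) contributes 0 new. Total: 4.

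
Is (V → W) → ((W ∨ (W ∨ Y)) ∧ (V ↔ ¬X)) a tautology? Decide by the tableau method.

Not valid

Assume the negation and expand:
Initial set: {¬((V → W) → ((W ∨ (W ∨ Y)) ∧ (V ↔ ¬X)))}.
¬((V → W) → ((W ∨ (W ∨ Y)) ∧ (V ↔ ¬X))): α-rule — add (V → W), ¬((W ∨ (W ∨ Y)) ∧ (V ↔ ¬X)).
(V → W): β-rule — branch into ¬V  //  W.
  branch 1 (add ¬V):
    ¬((W ∨ (W ∨ Y)) ∧ (V ↔ ¬X)): β-rule — branch into ¬(W ∨ (W ∨ Y))  //  ¬(V ↔ ¬X).
      branch 1.1 (add ¬(W ∨ (W ∨ Y))):
        ¬(W ∨ (W ∨ Y)): α-rule — add ¬W, ¬(W ∨ Y).
        ¬(W ∨ Y): α-rule — add ¬W, ¬Y.
        ○ open, literals {V=F, W=F, Y=F}.
      branch 1.2 (add ¬(V ↔ ¬X)):
        ¬(V ↔ ¬X): β-rule — branch into V, ¬¬X  //  ¬V, ¬X.
          branch 1.2.1 (add V, ¬¬X):
            × closes — contains both V and ¬V.
          branch 1.2.2 (add ¬V, ¬X):
            ○ open, literals {V=F, X=F}.
  branch 2 (add W):
    ¬((W ∨ (W ∨ Y)) ∧ (V ↔ ¬X)): β-rule — branch into ¬(W ∨ (W ∨ Y))  //  ¬(V ↔ ¬X).
      branch 2.1 (add ¬(W ∨ (W ∨ Y))):
        ¬(W ∨ (W ∨ Y)): α-rule — add ¬W, ¬(W ∨ Y).
        × closes — contains both W and ¬W.
      branch 2.2 (add ¬(V ↔ ¬X)):
        ¬(V ↔ ¬X): β-rule — branch into V, ¬¬X  //  ¬V, ¬X.
          branch 2.2.1 (add V, ¬¬X):
            ○ open, literals {V=T, W=T, X=T}.
          branch 2.2.2 (add ¬V, ¬X):
            ○ open, literals {V=F, W=T, X=F}.
2 branches closed, 4 open.
An open branch gives a countermodel: V=F, W=F, Y=F (unmentioned atoms arbitrary); under it the original formula is false.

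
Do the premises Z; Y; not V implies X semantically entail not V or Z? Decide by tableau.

Initial set: {Z; Y; (not V implies X); not (not V or Z)}.
not (not V or Z): α-rule — add not not V, not Z.
× closes — contains both Z and not Z.
All 1 branch closes.
Every branch closed, so the premises entail the conclusion.

Yes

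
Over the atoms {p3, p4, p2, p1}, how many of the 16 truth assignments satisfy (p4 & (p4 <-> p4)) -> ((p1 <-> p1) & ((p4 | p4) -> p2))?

12

Initial set: {((p4 & (p4 <-> p4)) -> ((p1 <-> p1) & ((p4 | p4) -> p2)))}.
((p4 & (p4 <-> p4)) -> ((p1 <-> p1) & ((p4 | p4) -> p2))): β-rule — branch into ~(p4 & (p4 <-> p4))  //  ((p1 <-> p1) & ((p4 | p4) -> p2)).
  branch 1 (add ~(p4 & (p4 <-> p4))):
    ~(p4 & (p4 <-> p4)): β-rule — branch into ~p4  //  ~(p4 <-> p4).
      branch 1.1 (add ~p4):
        ○ open, literals {p4=false}.
      branch 1.2 (add ~(p4 <-> p4)):
        ~(p4 <-> p4): β-rule — branch into p4, ~p4  //  ~p4, p4.
          branch 1.2.1 (add p4, ~p4):
            × closes — contains both p4 and ~p4.
          branch 1.2.2 (add ~p4, p4):
            × closes — contains both p4 and ~p4.
  branch 2 (add ((p1 <-> p1) & ((p4 | p4) -> p2))):
    ((p1 <-> p1) & ((p4 | p4) -> p2)): α-rule — add (p1 <-> p1), ((p4 | p4) -> p2).
    (p1 <-> p1): β-rule — branch into p1, p1  //  ~p1, ~p1.
      branch 2.1 (add p1, p1):
        ((p4 | p4) -> p2): β-rule — branch into ~(p4 | p4)  //  p2.
          branch 2.1.1 (add ~(p4 | p4)):
            ~(p4 | p4): α-rule — add ~p4, ~p4.
            ○ open, literals {p1=true, p4=false}.
          branch 2.1.2 (add p2):
            ○ open, literals {p1=true, p2=true}.
      branch 2.2 (add ~p1, ~p1):
        ((p4 | p4) -> p2): β-rule — branch into ~(p4 | p4)  //  p2.
          branch 2.2.1 (add ~(p4 | p4)):
            ~(p4 | p4): α-rule — add ~p4, ~p4.
            ○ open, literals {p1=false, p4=false}.
          branch 2.2.2 (add p2):
            ○ open, literals {p1=false, p2=true}.
2 branches closed, 5 open.
Each open branch fixes some atoms; the unmentioned ones are free. Counting distinct full assignments: branch {p4=false} (p3, p2, p1) contributes 8 new; branch {p1=true, p4=false} (p3, p2) contributes 0 new; branch {p1=true, p2=true} (p3, p4) contributes 2 new; branch {p1=false, p4=false} (p3, p2) contributes 0 new; branch {p1=false, p2=true} (p3, p4) contributes 2 new. Total: 12.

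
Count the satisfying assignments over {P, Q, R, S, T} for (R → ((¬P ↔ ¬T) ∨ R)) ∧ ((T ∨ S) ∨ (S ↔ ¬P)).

Initial set: {((R → ((¬P ↔ ¬T) ∨ R)) ∧ ((T ∨ S) ∨ (S ↔ ¬P)))}.
((R → ((¬P ↔ ¬T) ∨ R)) ∧ ((T ∨ S) ∨ (S ↔ ¬P))): α-rule — add (R → ((¬P ↔ ¬T) ∨ R)), ((T ∨ S) ∨ (S ↔ ¬P)).
(R → ((¬P ↔ ¬T) ∨ R)): β-rule — branch into ¬R  //  ((¬P ↔ ¬T) ∨ R).
  branch 1 (add ¬R):
    ((T ∨ S) ∨ (S ↔ ¬P)): β-rule — branch into (T ∨ S)  //  (S ↔ ¬P).
      branch 1.1 (add (T ∨ S)):
        (T ∨ S): β-rule — branch into T  //  S.
          branch 1.1.1 (add T):
            ○ open, literals {R=F, T=T}.
          branch 1.1.2 (add S):
            ○ open, literals {R=F, S=T}.
      branch 1.2 (add (S ↔ ¬P)):
        (S ↔ ¬P): β-rule — branch into S, ¬P  //  ¬S, ¬¬P.
          branch 1.2.1 (add S, ¬P):
            ○ open, literals {P=F, R=F, S=T}.
          branch 1.2.2 (add ¬S, ¬¬P):
            ○ open, literals {P=T, R=F, S=F}.
  branch 2 (add ((¬P ↔ ¬T) ∨ R)):
    ((T ∨ S) ∨ (S ↔ ¬P)): β-rule — branch into (T ∨ S)  //  (S ↔ ¬P).
      branch 2.1 (add (T ∨ S)):
        ((¬P ↔ ¬T) ∨ R): β-rule — branch into (¬P ↔ ¬T)  //  R.
          branch 2.1.1 (add (¬P ↔ ¬T)):
            (T ∨ S): β-rule — branch into T  //  S.
              branch 2.1.1.1 (add T):
                (¬P ↔ ¬T): β-rule — branch into ¬P, ¬T  //  ¬¬P, ¬¬T.
                  branch 2.1.1.1.1 (add ¬P, ¬T):
                    × closes — contains both T and ¬T.
                  branch 2.1.1.1.2 (add ¬¬P, ¬¬T):
                    ○ open, literals {P=T, T=T}.
              branch 2.1.1.2 (add S):
                (¬P ↔ ¬T): β-rule — branch into ¬P, ¬T  //  ¬¬P, ¬¬T.
                  branch 2.1.1.2.1 (add ¬P, ¬T):
                    ○ open, literals {P=F, S=T, T=F}.
                  branch 2.1.1.2.2 (add ¬¬P, ¬¬T):
                    ○ open, literals {P=T, S=T, T=T}.
          branch 2.1.2 (add R):
            (T ∨ S): β-rule — branch into T  //  S.
              branch 2.1.2.1 (add T):
                ○ open, literals {R=T, T=T}.
              branch 2.1.2.2 (add S):
                ○ open, literals {R=T, S=T}.
      branch 2.2 (add (S ↔ ¬P)):
        ((¬P ↔ ¬T) ∨ R): β-rule — branch into (¬P ↔ ¬T)  //  R.
          branch 2.2.1 (add (¬P ↔ ¬T)):
            (S ↔ ¬P): β-rule — branch into S, ¬P  //  ¬S, ¬¬P.
              branch 2.2.1.1 (add S, ¬P):
                (¬P ↔ ¬T): β-rule — branch into ¬P, ¬T  //  ¬¬P, ¬¬T.
                  branch 2.2.1.1.1 (add ¬P, ¬T):
                    ○ open, literals {P=F, S=T, T=F}.
                  branch 2.2.1.1.2 (add ¬¬P, ¬¬T):
                    × closes — contains both P and ¬P.
              branch 2.2.1.2 (add ¬S, ¬¬P):
                (¬P ↔ ¬T): β-rule — branch into ¬P, ¬T  //  ¬¬P, ¬¬T.
                  branch 2.2.1.2.1 (add ¬P, ¬T):
                    × closes — contains both P and ¬P.
                  branch 2.2.1.2.2 (add ¬¬P, ¬¬T):
                    ○ open, literals {P=T, S=F, T=T}.
          branch 2.2.2 (add R):
            (S ↔ ¬P): β-rule — branch into S, ¬P  //  ¬S, ¬¬P.
              branch 2.2.2.1 (add S, ¬P):
                ○ open, literals {P=F, R=T, S=T}.
              branch 2.2.2.2 (add ¬S, ¬¬P):
                ○ open, literals {P=T, R=T, S=F}.
3 branches closed, 13 open.
Each open branch fixes some atoms; the unmentioned ones are free. Counting distinct full assignments: branch {R=F, T=T} (P, Q, S) contributes 8 new; branch {R=F, S=T} (P, Q, T) contributes 4 new; branch {P=F, R=F, S=T} (Q, T) contributes 0 new; branch {P=T, R=F, S=F} (Q, T) contributes 2 new; branch {P=T, T=T} (Q, R, S) contributes 4 new; branch {P=F, S=T, T=F} (Q, R) contributes 2 new; branch {P=T, S=T, T=T} (Q, R) contributes 0 new; branch {R=T, T=T} (P, Q, S) contributes 4 new; branch {R=T, S=T} (P, Q, T) contributes 2 new; branch {P=F, S=T, T=F} (Q, R) contributes 0 new; branch {P=T, S=F, T=T} (Q, R) contributes 0 new; branch {P=F, R=T, S=T} (Q, T) contributes 0 new; branch {P=T, R=T, S=F} (Q, T) contributes 2 new. Total: 28.

28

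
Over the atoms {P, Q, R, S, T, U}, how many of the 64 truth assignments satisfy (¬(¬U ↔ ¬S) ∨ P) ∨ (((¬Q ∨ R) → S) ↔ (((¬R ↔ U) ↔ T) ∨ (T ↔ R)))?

60

Initial set: {((¬(¬U ↔ ¬S) ∨ P) ∨ (((¬Q ∨ R) → S) ↔ (((¬R ↔ U) ↔ T) ∨ (T ↔ R))))}.
((¬(¬U ↔ ¬S) ∨ P) ∨ (((¬Q ∨ R) → S) ↔ (((¬R ↔ U) ↔ T) ∨ (T ↔ R)))): β-rule — branch into (¬(¬U ↔ ¬S) ∨ P)  //  (((¬Q ∨ R) → S) ↔ (((¬R ↔ U) ↔ T) ∨ (T ↔ R))).
  branch 1 (add (¬(¬U ↔ ¬S) ∨ P)):
    (¬(¬U ↔ ¬S) ∨ P): β-rule — branch into ¬(¬U ↔ ¬S)  //  P.
      branch 1.1 (add ¬(¬U ↔ ¬S)):
        ¬(¬U ↔ ¬S): β-rule — branch into ¬U, ¬¬S  //  ¬¬U, ¬S.
          branch 1.1.1 (add ¬U, ¬¬S):
            ○ open, literals {S=true, U=false}.
          branch 1.1.2 (add ¬¬U, ¬S):
            ○ open, literals {S=false, U=true}.
      branch 1.2 (add P):
        ○ open, literals {P=true}.
  branch 2 (add (((¬Q ∨ R) → S) ↔ (((¬R ↔ U) ↔ T) ∨ (T ↔ R)))):
    (((¬Q ∨ R) → S) ↔ (((¬R ↔ U) ↔ T) ∨ (T ↔ R))): β-rule — branch into ((¬Q ∨ R) → S), (((¬R ↔ U) ↔ T) ∨ (T ↔ R))  //  ¬((¬Q ∨ R) → S), ¬(((¬R ↔ U) ↔ T) ∨ (T ↔ R)).
      branch 2.1 (add ((¬Q ∨ R) → S), (((¬R ↔ U) ↔ T) ∨ (T ↔ R))):
        ((¬Q ∨ R) → S): β-rule — branch into ¬(¬Q ∨ R)  //  S.
          branch 2.1.1 (add ¬(¬Q ∨ R)):
            ¬(¬Q ∨ R): α-rule — add ¬¬Q, ¬R.
            (((¬R ↔ U) ↔ T) ∨ (T ↔ R)): β-rule — branch into ((¬R ↔ U) ↔ T)  //  (T ↔ R).
              branch 2.1.1.1 (add ((¬R ↔ U) ↔ T)):
                ((¬R ↔ U) ↔ T): β-rule — branch into (¬R ↔ U), T  //  ¬(¬R ↔ U), ¬T.
                  branch 2.1.1.1.1 (add (¬R ↔ U), T):
                    (¬R ↔ U): β-rule — branch into ¬R, U  //  ¬¬R, ¬U.
                      branch 2.1.1.1.1.1 (add ¬R, U):
                        ○ open, literals {Q=true, R=false, T=true, U=true}.
                      branch 2.1.1.1.1.2 (add ¬¬R, ¬U):
                        × closes — contains both R and ¬R.
                  branch 2.1.1.1.2 (add ¬(¬R ↔ U), ¬T):
                    ¬(¬R ↔ U): β-rule — branch into ¬R, ¬U  //  ¬¬R, U.
                      branch 2.1.1.1.2.1 (add ¬R, ¬U):
                        ○ open, literals {Q=true, R=false, T=false, U=false}.
                      branch 2.1.1.1.2.2 (add ¬¬R, U):
                        × closes — contains both R and ¬R.
              branch 2.1.1.2 (add (T ↔ R)):
                (T ↔ R): β-rule — branch into T, R  //  ¬T, ¬R.
                  branch 2.1.1.2.1 (add T, R):
                    × closes — contains both R and ¬R.
                  branch 2.1.1.2.2 (add ¬T, ¬R):
                    ○ open, literals {Q=true, R=false, T=false}.
          branch 2.1.2 (add S):
            (((¬R ↔ U) ↔ T) ∨ (T ↔ R)): β-rule — branch into ((¬R ↔ U) ↔ T)  //  (T ↔ R).
              branch 2.1.2.1 (add ((¬R ↔ U) ↔ T)):
                ((¬R ↔ U) ↔ T): β-rule — branch into (¬R ↔ U), T  //  ¬(¬R ↔ U), ¬T.
                  branch 2.1.2.1.1 (add (¬R ↔ U), T):
                    (¬R ↔ U): β-rule — branch into ¬R, U  //  ¬¬R, ¬U.
                      branch 2.1.2.1.1.1 (add ¬R, U):
                        ○ open, literals {R=false, S=true, T=true, U=true}.
                      branch 2.1.2.1.1.2 (add ¬¬R, ¬U):
                        ○ open, literals {R=true, S=true, T=true, U=false}.
                  branch 2.1.2.1.2 (add ¬(¬R ↔ U), ¬T):
                    ¬(¬R ↔ U): β-rule — branch into ¬R, ¬U  //  ¬¬R, U.
                      branch 2.1.2.1.2.1 (add ¬R, ¬U):
                        ○ open, literals {R=false, S=true, T=false, U=false}.
                      branch 2.1.2.1.2.2 (add ¬¬R, U):
                        ○ open, literals {R=true, S=true, T=false, U=true}.
              branch 2.1.2.2 (add (T ↔ R)):
                (T ↔ R): β-rule — branch into T, R  //  ¬T, ¬R.
                  branch 2.1.2.2.1 (add T, R):
                    ○ open, literals {R=true, S=true, T=true}.
                  branch 2.1.2.2.2 (add ¬T, ¬R):
                    ○ open, literals {R=false, S=true, T=false}.
      branch 2.2 (add ¬((¬Q ∨ R) → S), ¬(((¬R ↔ U) ↔ T) ∨ (T ↔ R))):
        ¬((¬Q ∨ R) → S): α-rule — add (¬Q ∨ R), ¬S.
        ¬(((¬R ↔ U) ↔ T) ∨ (T ↔ R)): α-rule — add ¬((¬R ↔ U) ↔ T), ¬(T ↔ R).
        (¬Q ∨ R): β-rule — branch into ¬Q  //  R.
          branch 2.2.1 (add ¬Q):
            ¬((¬R ↔ U) ↔ T): β-rule — branch into (¬R ↔ U), ¬T  //  ¬(¬R ↔ U), T.
              branch 2.2.1.1 (add (¬R ↔ U), ¬T):
                ¬(T ↔ R): β-rule — branch into T, ¬R  //  ¬T, R.
                  branch 2.2.1.1.1 (add T, ¬R):
                    × closes — contains both T and ¬T.
                  branch 2.2.1.1.2 (add ¬T, R):
                    (¬R ↔ U): β-rule — branch into ¬R, U  //  ¬¬R, ¬U.
                      branch 2.2.1.1.2.1 (add ¬R, U):
                        × closes — contains both R and ¬R.
                      branch 2.2.1.1.2.2 (add ¬¬R, ¬U):
                        ○ open, literals {Q=false, R=true, S=false, T=false, U=false}.
              branch 2.2.1.2 (add ¬(¬R ↔ U), T):
                ¬(T ↔ R): β-rule — branch into T, ¬R  //  ¬T, R.
                  branch 2.2.1.2.1 (add T, ¬R):
                    ¬(¬R ↔ U): β-rule — branch into ¬R, ¬U  //  ¬¬R, U.
                      branch 2.2.1.2.1.1 (add ¬R, ¬U):
                        ○ open, literals {Q=false, R=false, S=false, T=true, U=false}.
                      branch 2.2.1.2.1.2 (add ¬¬R, U):
                        × closes — contains both R and ¬R.
                  branch 2.2.1.2.2 (add ¬T, R):
                    × closes — contains both T and ¬T.
          branch 2.2.2 (add R):
            ¬((¬R ↔ U) ↔ T): β-rule — branch into (¬R ↔ U), ¬T  //  ¬(¬R ↔ U), T.
              branch 2.2.2.1 (add (¬R ↔ U), ¬T):
                ¬(T ↔ R): β-rule — branch into T, ¬R  //  ¬T, R.
                  branch 2.2.2.1.1 (add T, ¬R):
                    × closes — contains both T and ¬T.
                  branch 2.2.2.1.2 (add ¬T, R):
                    (¬R ↔ U): β-rule — branch into ¬R, U  //  ¬¬R, ¬U.
                      branch 2.2.2.1.2.1 (add ¬R, U):
                        × closes — contains both R and ¬R.
                      branch 2.2.2.1.2.2 (add ¬¬R, ¬U):
                        ○ open, literals {R=true, S=false, T=false, U=false}.
              branch 2.2.2.2 (add ¬(¬R ↔ U), T):
                ¬(T ↔ R): β-rule — branch into T, ¬R  //  ¬T, R.
                  branch 2.2.2.2.1 (add T, ¬R):
                    × closes — contains both R and ¬R.
                  branch 2.2.2.2.2 (add ¬T, R):
                    × closes — contains both T and ¬T.
11 branches closed, 15 open.
Each open branch fixes some atoms; the unmentioned ones are free. Counting distinct full assignments: branch {S=true, U=false} (P, Q, R, T) contributes 16 new; branch {S=false, U=true} (P, Q, R, T) contributes 16 new; branch {P=true} (Q, R, S, T, U) contributes 16 new; branch {Q=true, R=false, T=true, U=true} (P, S) contributes 1 new; branch {Q=true, R=false, T=false, U=false} (P, S) contributes 1 new; branch {Q=true, R=false, T=false} (P, S, U) contributes 1 new; branch {R=false, S=true, T=true, U=true} (P, Q) contributes 1 new; branch {R=true, S=true, T=true, U=false} (P, Q) contributes 0 new; branch {R=false, S=true, T=false, U=false} (P, Q) contributes 0 new; branch {R=true, S=true, T=false, U=true} (P, Q) contributes 2 new; branch {R=true, S=true, T=true} (P, Q, U) contributes 2 new; branch {R=false, S=true, T=false} (P, Q, U) contributes 1 new; branch {Q=false, R=true, S=false, T=false, U=false} (P) contributes 1 new; branch {Q=false, R=false, S=false, T=true, U=false} (P) contributes 1 new; branch {R=true, S=false, T=false, U=false} (P, Q) contributes 1 new. Total: 60.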